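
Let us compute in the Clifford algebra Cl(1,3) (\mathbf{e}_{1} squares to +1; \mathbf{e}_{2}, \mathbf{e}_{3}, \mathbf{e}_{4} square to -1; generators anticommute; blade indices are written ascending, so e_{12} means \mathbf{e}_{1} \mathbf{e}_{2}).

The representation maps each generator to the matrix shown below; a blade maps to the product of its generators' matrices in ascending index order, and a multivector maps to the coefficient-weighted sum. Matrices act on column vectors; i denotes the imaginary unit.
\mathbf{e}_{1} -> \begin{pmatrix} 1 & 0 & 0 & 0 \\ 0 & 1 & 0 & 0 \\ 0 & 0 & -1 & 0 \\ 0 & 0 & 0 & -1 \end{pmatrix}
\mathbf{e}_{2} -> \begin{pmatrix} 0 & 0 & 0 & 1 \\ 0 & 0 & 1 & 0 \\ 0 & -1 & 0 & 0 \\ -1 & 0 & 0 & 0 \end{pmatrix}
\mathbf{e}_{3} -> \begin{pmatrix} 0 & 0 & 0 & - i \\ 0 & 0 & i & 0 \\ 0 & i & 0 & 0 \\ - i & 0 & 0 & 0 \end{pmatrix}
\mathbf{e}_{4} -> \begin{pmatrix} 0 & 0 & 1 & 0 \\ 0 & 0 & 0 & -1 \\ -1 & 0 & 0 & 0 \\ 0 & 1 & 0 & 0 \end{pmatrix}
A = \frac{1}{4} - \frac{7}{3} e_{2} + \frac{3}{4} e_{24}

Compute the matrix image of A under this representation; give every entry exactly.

Bivector images (products of the table entries): rho(e_{24}) = rho(\mathbf{e}_{2})rho(\mathbf{e}_{4}) = \begin{pmatrix} 0 & 1 & 0 & 0 \\ -1 & 0 & 0 & 0 \\ 0 & 0 & 0 & 1 \\ 0 & 0 & -1 & 0 \end{pmatrix}.
M = (\frac{1}{4})*1 + (-\frac{7}{3})*rho(e_{2}) + (\frac{3}{4})*rho(e_{24}), summed entrywise (1 is the identity matrix):
Answer: \begin{pmatrix} \frac{1}{4} & \frac{3}{4} & 0 & - \frac{7}{3} \\ - \frac{3}{4} & \frac{1}{4} & - \frac{7}{3} & 0 \\ 0 & \frac{7}{3} & \frac{1}{4} & \frac{3}{4} \\ \frac{7}{3} & 0 & - \frac{3}{4} & \frac{1}{4} \end{pmatrix}


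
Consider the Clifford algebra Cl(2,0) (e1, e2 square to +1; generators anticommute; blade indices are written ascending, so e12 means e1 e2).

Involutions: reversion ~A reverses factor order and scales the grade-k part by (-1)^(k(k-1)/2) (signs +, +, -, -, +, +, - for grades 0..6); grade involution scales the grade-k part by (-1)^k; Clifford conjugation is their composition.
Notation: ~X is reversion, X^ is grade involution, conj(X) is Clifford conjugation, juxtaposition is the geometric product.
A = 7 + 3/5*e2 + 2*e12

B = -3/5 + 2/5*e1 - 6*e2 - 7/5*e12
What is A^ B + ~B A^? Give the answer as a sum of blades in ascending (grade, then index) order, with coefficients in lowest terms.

first term: 11/5 - 251/25*e1 - 1061/25*e2 - 269/25*e12
second term: -17/5 + 349/25*e1 - 1021/25*e2 + 209/25*e12
Answer: -6/5 + 98/25*e1 - 2082/25*e2 - 12/5*e12


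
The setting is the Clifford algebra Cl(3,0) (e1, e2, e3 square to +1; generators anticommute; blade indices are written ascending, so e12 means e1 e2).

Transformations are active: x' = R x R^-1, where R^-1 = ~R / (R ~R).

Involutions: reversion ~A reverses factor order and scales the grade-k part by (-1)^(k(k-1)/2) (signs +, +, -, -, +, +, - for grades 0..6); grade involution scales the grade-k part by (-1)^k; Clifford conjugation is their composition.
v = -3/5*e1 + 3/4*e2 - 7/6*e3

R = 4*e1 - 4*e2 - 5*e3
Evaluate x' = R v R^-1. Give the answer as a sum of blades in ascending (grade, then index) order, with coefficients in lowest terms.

~R = 4*e1 - 4*e2 - 5*e3, and R ~R = 57, so R^-1 = ~R / (57).
R v = 13/30 + 3/5*e12 - 23/3*e13 + 101/12*e23
Answer: 113/171*e1 - 2773/3420*e2 + 373/342*e3


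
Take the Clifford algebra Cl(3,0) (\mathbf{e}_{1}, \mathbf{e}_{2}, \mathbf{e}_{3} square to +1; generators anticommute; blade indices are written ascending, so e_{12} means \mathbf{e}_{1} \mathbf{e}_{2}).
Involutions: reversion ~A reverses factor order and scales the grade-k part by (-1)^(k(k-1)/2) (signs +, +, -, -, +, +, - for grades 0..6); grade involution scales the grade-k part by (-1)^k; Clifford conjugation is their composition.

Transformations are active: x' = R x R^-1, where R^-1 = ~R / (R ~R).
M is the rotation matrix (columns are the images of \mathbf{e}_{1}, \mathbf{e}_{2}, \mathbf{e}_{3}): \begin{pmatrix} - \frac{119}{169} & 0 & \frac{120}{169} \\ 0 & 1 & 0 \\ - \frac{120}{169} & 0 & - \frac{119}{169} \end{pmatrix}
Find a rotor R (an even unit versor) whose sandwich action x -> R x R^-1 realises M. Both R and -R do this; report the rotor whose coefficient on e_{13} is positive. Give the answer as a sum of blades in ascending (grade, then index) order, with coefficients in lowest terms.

Method: write R = a + b12*e_{12} + b13*e_{13} + b23*e_{23} with a^2 + b12^2 + b13^2 + b23^2 = 1 (so R^-1 = ~R). Expanding the columns R e_j ~R gives tr M = 4a^2 - 1 and, from the antisymmetric part, M21 - M12 = -4a*b12, M13 - M31 = 4a*b13, M32 - M23 = -4a*b23.
Here tr M = -\frac{69}{169}, so a^2 = (1 + tr M)/4 = \frac{25}{169} and a = ±\frac{5}{13}. Taking a = \frac{5}{13}: M21 - M12 = 0, M13 - M31 = \frac{240}{169}, M32 - M23 = 0, giving b12 = 0, b13 = \frac{12}{13}, b23 = 0, i.e. R = \frac{5}{13} + \frac{12}{13} e_{13}.
Its e_{13} coefficient is already positive.
Answer: \frac{5}{13} + \frac{12}{13} e_{13}. Uniqueness: Spin(3) -> SO(3) maps R and -R to the same rotation of trace -\frac{69}{169}; fixing the sign of the e_{13} coefficient removes the ambiguity.


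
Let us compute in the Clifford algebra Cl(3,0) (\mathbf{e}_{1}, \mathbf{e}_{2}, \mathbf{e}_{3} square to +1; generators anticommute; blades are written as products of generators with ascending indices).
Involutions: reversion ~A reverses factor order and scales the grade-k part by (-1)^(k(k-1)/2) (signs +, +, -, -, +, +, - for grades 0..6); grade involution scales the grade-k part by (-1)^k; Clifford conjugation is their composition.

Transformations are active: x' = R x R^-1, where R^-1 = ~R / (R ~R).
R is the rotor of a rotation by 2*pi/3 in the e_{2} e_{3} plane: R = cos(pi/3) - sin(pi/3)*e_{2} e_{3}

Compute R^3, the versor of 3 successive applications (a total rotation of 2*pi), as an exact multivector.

The rotor phase is half the rotation angle and phases add under composition, so 3 steps in the e_{2} e_{3} plane accumulate phase 3*(pi/3) = \pi: R^3 = cos(\pi) - sin(\pi)*e_{2} e_{3}.
cos(\pi) = -1 and sin(\pi) = 0, so R^3 = -1. The total rotation 2*pi is 1 full turn, so every vector returns to itself, yet the rotor is -1, on the OTHER sheet of the double cover (an odd number of 2*pi turns).
Answer: -1


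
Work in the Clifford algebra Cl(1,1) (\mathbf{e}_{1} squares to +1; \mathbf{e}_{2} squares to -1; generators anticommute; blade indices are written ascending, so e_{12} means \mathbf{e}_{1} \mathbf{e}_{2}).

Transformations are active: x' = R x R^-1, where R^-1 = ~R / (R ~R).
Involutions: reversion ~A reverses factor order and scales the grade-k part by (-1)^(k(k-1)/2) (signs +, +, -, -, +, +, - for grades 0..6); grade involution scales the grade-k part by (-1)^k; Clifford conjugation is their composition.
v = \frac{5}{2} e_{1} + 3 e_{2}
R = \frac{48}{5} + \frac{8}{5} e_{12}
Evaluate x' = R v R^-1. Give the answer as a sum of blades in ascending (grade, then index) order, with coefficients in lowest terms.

~R = \frac{48}{5} - \frac{8}{5} e_{12}, and R ~R = \frac{448}{5}, so R^-1 = ~R / (\frac{448}{5}).
R v = \frac{96}{5} e_{1} + \frac{124}{5} e_{2}
Answer: \frac{113}{70} e_{1} + \frac{81}{35} e_{2}


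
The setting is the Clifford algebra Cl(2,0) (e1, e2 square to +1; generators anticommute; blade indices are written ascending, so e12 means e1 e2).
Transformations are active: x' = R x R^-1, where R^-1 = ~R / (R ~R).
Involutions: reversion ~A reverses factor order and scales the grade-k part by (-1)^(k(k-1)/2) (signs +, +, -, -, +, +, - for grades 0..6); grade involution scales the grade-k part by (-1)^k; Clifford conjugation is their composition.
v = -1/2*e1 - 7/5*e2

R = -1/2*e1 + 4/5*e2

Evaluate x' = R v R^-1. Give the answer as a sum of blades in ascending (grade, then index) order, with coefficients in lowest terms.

~R = -1/2*e1 + 4/5*e2, and R ~R = 89/100, so R^-1 = ~R / (89/100).
R v = -87/100 + 11/10*e12
Answer: 263/178*e1 - 73/445*e2


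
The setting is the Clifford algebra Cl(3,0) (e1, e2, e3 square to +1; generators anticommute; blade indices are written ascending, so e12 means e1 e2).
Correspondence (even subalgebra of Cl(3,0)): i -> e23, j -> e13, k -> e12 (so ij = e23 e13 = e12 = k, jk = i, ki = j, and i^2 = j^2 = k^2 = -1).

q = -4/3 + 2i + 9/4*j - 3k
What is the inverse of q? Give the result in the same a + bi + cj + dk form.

In blades: q = -4/3 - 3*e12 + 9/4*e13 + 2*e23.
With qbar = -4/3 + 3*e12 - 9/4*e13 - 2*e23 (scalar fixed, mapped units negated), q qbar = 2857/144 (the sum of squared coefficients), so q^-1 = qbar / (2857/144) = -192/2857 + 432/2857*e12 - 324/2857*e13 - 288/2857*e23; translating back:
Answer: -192/2857 - 288/2857*i - 324/2857*j + 432/2857*k


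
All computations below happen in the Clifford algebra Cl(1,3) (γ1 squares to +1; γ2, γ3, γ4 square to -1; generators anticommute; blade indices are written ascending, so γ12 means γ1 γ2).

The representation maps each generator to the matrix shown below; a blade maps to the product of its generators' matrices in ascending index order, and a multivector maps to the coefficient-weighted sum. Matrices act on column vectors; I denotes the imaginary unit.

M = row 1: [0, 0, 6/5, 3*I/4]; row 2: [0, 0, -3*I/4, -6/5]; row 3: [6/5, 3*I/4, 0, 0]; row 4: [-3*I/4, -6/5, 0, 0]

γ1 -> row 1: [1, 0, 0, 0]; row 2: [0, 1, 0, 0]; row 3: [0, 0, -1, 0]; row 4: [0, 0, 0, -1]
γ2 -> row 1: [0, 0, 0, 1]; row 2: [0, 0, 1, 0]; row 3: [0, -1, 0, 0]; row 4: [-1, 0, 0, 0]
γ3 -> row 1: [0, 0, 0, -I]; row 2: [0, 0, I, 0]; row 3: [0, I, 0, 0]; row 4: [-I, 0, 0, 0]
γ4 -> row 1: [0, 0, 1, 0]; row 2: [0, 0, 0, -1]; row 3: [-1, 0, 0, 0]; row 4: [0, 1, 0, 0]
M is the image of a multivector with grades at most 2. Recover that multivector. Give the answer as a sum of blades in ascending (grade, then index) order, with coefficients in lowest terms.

Method: the blade images are trace-orthogonal — tr(rho(e_A) rho(e_B)^-1) = 4 if A = B and 0 otherwise — and rho(e_A)^-1 = (e_A)^2 * rho(e_A) with (e_A)^2 = +1 or -1, so the coefficient of e_A in the preimage is (e_A)^2 * tr(M rho(e_A))/4.
Nonzero projections over blades of grade <= 2: γ13: (γ13)^2 = +1, tr(M rho(γ13)) = -3, coefficient -3/4; γ14: (γ14)^2 = +1, tr(M rho(γ14)) = 24/5, coefficient 6/5. Every other blade of grade <= 2 projects to 0.
Answer: -3/4*γ13 + 6/5*γ14


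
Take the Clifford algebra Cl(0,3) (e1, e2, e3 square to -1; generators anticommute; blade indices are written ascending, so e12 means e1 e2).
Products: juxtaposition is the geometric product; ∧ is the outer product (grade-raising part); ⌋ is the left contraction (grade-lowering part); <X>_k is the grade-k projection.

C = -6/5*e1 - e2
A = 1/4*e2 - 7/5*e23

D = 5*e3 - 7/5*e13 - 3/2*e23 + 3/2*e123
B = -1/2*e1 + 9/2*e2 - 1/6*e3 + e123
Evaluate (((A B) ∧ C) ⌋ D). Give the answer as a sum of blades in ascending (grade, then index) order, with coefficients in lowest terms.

step 1: -9/8 + 7/5*e1 - 7/30*e2 - 63/10*e3 + 1/8*e12 + 1/4*e13 - 1/24*e23 + 7/10*e123
step 2: 27/20*e1 + 9/8*e2 - 42/25*e12 - 189/25*e13 - 63/10*e23 + 3/10*e123
step 3: -2448/125 + 189/20*e1 - 567/50*e2 + 2439/400*e3 + 27/16*e13 - 81/40*e23
Answer: -2448/125 + 189/20*e1 - 567/50*e2 + 2439/400*e3 + 27/16*e13 - 81/40*e23


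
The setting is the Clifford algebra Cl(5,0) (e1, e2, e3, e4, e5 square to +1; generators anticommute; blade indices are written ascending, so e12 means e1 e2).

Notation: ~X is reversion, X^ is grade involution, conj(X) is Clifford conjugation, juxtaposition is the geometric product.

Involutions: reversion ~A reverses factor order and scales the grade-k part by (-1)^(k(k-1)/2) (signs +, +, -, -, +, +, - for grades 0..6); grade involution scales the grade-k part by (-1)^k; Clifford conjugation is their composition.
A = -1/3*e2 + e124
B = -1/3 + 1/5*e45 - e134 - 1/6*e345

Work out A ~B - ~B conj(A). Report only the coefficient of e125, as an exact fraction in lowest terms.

first term: 1/9*e2 - e23 - 1/3*e124 - 1/5*e125 + 1/15*e245 + 1/3*e1234 - 1/6*e1235 - 1/18*e2345
second term: -1/9*e2 + e23 - 1/3*e124 + 1/5*e125 - 1/15*e245 + 1/3*e1234 - 1/6*e1235 - 1/18*e2345
Answer: -2/5


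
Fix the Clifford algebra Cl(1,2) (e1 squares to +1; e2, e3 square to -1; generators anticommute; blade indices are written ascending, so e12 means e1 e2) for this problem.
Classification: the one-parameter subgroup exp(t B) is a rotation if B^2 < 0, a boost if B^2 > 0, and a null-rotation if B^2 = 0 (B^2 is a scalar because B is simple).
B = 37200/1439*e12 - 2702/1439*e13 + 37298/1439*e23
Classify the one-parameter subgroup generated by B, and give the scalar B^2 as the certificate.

B^2 term by term: the squares give (37200/1439)^2*(e12)^2 + (-2702/1439)^2*(e13)^2 + (37298/1439)^2*(e23)^2 = 1383840000/2070721*(+1) + 7300804/2070721*(+1) + 1391140804/2070721*(-1) = 0 (each basis 2-blade squares to minus the product of its generators' squares); cross terms between blades sharing an index anticommute and cancel. So B^2 = 0.
Answer: null-rotation, certificate B^2 = 0. The invariant at work: B^2 = 0 is unchanged by conjugation, hence its sign classifies the subgroup whatever basis B is written in.


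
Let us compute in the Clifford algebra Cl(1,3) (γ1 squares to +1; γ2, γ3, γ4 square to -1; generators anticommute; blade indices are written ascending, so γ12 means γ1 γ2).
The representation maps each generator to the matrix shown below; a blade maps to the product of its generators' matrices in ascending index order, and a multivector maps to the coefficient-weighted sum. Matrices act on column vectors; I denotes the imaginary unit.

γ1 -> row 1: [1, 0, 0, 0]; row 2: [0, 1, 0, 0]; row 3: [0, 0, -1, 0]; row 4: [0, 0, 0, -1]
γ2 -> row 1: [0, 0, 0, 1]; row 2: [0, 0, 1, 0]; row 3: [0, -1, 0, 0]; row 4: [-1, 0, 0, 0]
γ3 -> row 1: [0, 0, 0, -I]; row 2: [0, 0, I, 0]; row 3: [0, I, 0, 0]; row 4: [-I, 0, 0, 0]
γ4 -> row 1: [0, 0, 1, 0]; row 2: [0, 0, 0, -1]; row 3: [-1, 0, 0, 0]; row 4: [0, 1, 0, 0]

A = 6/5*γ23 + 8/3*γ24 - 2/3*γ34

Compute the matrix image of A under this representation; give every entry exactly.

Bivector images (products of the table entries): rho(γ23) = rho(γ2)rho(γ3) = row 1: [-I, 0, 0, 0]; row 2: [0, I, 0, 0]; row 3: [0, 0, -I, 0]; row 4: [0, 0, 0, I]; rho(γ24) = rho(γ2)rho(γ4) = row 1: [0, 1, 0, 0]; row 2: [-1, 0, 0, 0]; row 3: [0, 0, 0, 1]; row 4: [0, 0, -1, 0]; rho(γ34) = rho(γ3)rho(γ4) = row 1: [0, -I, 0, 0]; row 2: [-I, 0, 0, 0]; row 3: [0, 0, 0, -I]; row 4: [0, 0, -I, 0].
M = (6/5)*rho(γ23) + (8/3)*rho(γ24) + (-2/3)*rho(γ34), summed entrywise:
Answer: row 1: [-6*I/5, 8/3 + 2*I/3, 0, 0]; row 2: [-8/3 + 2*I/3, 6*I/5, 0, 0]; row 3: [0, 0, -6*I/5, 8/3 + 2*I/3]; row 4: [0, 0, -8/3 + 2*I/3, 6*I/5]


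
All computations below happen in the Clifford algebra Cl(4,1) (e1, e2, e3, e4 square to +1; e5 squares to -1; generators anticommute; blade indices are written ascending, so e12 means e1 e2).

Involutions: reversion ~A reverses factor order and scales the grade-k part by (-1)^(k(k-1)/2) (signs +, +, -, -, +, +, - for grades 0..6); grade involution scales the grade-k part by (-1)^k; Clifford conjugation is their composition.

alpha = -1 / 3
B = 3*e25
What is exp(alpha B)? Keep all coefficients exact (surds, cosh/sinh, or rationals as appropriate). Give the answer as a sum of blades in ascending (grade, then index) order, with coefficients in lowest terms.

B^2 = (3)^2*(e25)^2 = 9*(+1) = 9 (a basis 2-blade squares to minus the product of its generators' squares).
B^2 = 9 — the positive square puts this in the hyperbolic regime; l = 3, alpha*l = -1, so exp(alpha B) = cosh(-1) + (sinh(-1)/3)*B = cosh(1) + (-sinh(1)/3)*B.
Answer: cosh(1) - sinh(1)*e25


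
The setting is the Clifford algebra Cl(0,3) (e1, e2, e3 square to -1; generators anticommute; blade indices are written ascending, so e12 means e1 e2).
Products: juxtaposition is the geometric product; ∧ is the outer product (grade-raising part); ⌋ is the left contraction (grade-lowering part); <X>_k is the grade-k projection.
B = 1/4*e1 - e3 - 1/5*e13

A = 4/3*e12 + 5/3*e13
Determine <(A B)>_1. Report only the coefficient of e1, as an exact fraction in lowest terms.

step 1: 1/3 + 5/3*e1 + 1/3*e2 + 5/12*e3 - 4/15*e23 - 4/3*e123
step 2: 5/3*e1 + 1/3*e2 + 5/12*e3
Answer: 5/3


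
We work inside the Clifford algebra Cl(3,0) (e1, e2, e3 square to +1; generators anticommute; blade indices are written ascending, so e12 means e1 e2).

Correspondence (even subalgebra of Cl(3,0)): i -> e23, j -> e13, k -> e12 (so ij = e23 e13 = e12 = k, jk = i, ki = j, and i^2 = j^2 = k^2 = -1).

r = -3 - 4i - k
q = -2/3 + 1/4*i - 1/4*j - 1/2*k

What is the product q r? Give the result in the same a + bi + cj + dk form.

In blades: q = -2/3 - 1/2*e12 - 1/4*e13 + 1/4*e23, r = -3 - e12 - 4*e23.
Distribute q over r term by term (generator squares from the signature, products reordered to ascending indices): (-2/3)*r = 2 + 2/3*e12 + 8/3*e23; (-1/2*e12)*r = -1/2 + 3/2*e12 + 2*e13; (-1/4*e13)*r = -e12 + 3/4*e13 + 1/4*e23; (1/4*e23)*r = 1 + 1/4*e13 - 3/4*e23.
Sum: 5/2 + 7/6*e12 + 3*e13 + 13/6*e23; translating back through the correspondence:
Answer: 5/2 + 13/6*i + 3j + 7/6*k


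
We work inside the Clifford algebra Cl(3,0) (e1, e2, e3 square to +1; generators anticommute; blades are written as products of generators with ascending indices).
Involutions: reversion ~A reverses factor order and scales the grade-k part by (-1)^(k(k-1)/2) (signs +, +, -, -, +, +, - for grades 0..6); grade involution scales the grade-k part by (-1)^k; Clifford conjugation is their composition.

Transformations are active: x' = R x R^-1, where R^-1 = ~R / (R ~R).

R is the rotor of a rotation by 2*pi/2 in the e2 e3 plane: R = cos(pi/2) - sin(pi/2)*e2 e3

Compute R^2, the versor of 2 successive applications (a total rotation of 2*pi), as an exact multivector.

Half-angle bookkeeping: 2 applications in e2 e3 add up to rotor phase 2*pi/2 = pi, so R^2 = cos(pi) - sin(pi)*e2 e3.
cos(pi) = -1 and sin(pi) = 0, so R^2 = -1. The total rotation 2*pi is 1 full turn, so every vector returns to itself, yet the rotor is -1, on the OTHER sheet of the double cover (an odd number of 2*pi turns).
Answer: -1


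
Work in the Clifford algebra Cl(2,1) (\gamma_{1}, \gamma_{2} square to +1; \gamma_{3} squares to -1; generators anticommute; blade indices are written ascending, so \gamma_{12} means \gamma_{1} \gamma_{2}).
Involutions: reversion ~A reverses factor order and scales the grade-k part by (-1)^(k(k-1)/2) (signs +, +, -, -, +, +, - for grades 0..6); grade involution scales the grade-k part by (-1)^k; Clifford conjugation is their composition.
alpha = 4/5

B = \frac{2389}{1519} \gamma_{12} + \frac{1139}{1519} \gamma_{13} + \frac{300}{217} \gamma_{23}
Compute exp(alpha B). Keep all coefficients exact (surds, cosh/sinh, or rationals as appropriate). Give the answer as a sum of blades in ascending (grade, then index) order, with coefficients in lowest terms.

B^2 term by term: the squares give (\frac{2389}{1519})^2*(\gamma_{12})^2 + (\frac{1139}{1519})^2*(\gamma_{13})^2 + (\frac{300}{217})^2*(\gamma_{23})^2 = \frac{5707321}{2307361}*(-1) + \frac{1297321}{2307361}*(+1) + \frac{90000}{47089}*(+1) = 0 (each basis 2-blade squares to minus the product of its generators' squares); cross terms between blades sharing an index anticommute and cancel. So B^2 = 0.
B^2 = 0, and the exponential is exactly linear here: exp(alpha B) = 1 + alpha B (parabolic case).
Answer: 1 + \frac{9556}{7595} \gamma_{12} + \frac{4556}{7595} \gamma_{13} + \frac{240}{217} \gamma_{23}


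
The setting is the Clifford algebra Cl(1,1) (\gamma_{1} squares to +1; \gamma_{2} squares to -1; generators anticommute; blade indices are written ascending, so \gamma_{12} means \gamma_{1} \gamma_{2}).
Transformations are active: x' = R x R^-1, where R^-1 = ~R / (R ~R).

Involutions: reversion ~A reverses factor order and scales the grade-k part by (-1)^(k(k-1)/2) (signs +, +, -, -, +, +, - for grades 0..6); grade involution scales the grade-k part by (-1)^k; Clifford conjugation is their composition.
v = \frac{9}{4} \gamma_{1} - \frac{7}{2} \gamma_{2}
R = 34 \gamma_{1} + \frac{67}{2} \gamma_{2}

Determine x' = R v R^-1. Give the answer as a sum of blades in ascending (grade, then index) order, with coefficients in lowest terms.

~R = 34 \gamma_{1} + \frac{67}{2} \gamma_{2}, and R ~R = \frac{135}{4}, so R^-1 = ~R / (\frac{135}{4}).
R v = \frac{775}{4} - \frac{1555}{8} \gamma_{12}
Answer: \frac{41917}{108} \gamma_{1} + \frac{20959}{54} \gamma_{2}


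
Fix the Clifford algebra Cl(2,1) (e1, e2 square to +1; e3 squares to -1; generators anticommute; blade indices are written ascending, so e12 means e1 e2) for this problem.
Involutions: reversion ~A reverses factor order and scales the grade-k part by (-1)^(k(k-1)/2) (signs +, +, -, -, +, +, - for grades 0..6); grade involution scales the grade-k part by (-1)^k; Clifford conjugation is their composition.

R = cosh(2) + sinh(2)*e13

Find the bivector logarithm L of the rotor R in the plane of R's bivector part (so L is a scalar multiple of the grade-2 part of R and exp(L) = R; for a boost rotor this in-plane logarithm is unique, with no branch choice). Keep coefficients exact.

The scalar part of R is cosh(2), which fixes the rapidity magnitude through cosh (cosh is even, so it cannot fix the sign — the bivector part carries that); dividing the bivector part by sinh of the rapidity gives the plane, and L = rapidity * plane, where the joint sign ambiguity of (rapidity, plane) cancels in the product.
Concretely: cosh(rapidity) = cosh(2) gives rapidity = ±2, and since rapidity/sinh(rapidity) is even the sign is immaterial: L = (rapidity/sinh(rapidity)) * <R>_2 = (2/sinh(2)) * <R>_2.
Answer: 2*e13


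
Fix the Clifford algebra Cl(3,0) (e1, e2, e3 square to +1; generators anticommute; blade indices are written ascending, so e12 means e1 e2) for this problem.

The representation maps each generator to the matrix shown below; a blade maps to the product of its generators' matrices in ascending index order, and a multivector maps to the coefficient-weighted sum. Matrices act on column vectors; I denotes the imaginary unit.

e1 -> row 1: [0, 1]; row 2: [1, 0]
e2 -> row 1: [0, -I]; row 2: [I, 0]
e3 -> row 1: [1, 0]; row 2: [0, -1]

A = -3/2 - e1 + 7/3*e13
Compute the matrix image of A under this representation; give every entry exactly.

Bivector images (products of the table entries): rho(e13) = rho(e1)rho(e3) = row 1: [0, -1]; row 2: [1, 0].
M = (-3/2)*1 + (-1)*rho(e1) + (7/3)*rho(e13), summed entrywise (1 is the identity matrix):
Answer: row 1: [-3/2, -10/3]; row 2: [4/3, -3/2]


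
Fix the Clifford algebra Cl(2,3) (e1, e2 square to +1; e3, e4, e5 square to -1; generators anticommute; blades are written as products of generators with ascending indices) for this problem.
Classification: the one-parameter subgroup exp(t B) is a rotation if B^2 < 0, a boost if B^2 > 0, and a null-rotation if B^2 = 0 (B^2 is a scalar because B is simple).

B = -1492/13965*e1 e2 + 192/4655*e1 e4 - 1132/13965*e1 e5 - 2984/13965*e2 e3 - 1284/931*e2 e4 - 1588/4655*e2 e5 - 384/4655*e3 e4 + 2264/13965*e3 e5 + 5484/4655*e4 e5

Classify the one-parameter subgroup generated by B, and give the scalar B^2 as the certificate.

B^2 term by term: the squares give (-1492/13965)^2*(e1 e2)^2 + (192/4655)^2*(e1 e4)^2 + (-1132/13965)^2*(e1 e5)^2 + (-2984/13965)^2*(e2 e3)^2 + (-1284/931)^2*(e2 e4)^2 + (-1588/4655)^2*(e2 e5)^2 + (-384/4655)^2*(e3 e4)^2 + (2264/13965)^2*(e3 e5)^2 + (5484/4655)^2*(e4 e5)^2 = 2226064/195021225*(-1) + 36864/21669025*(+1) + 1281424/195021225*(+1) + 8904256/195021225*(+1) + 1648656/866761*(+1) + 2521744/21669025*(+1) + 147456/21669025*(-1) + 5125696/195021225*(-1) + 30074256/21669025*(-1) = 16/25 (each basis 2-blade squares to minus the product of its generators' squares); cross terms between blades sharing an index anticommute and cancel; the commuting (index-disjoint) pairs give grade-4 terms 2*c*c'*(blade product), which cancel blade by blade — e1 e2 e3 e4: 381952/21669025 - 381952/21669025 = 0; e1 e2 e3 e5: -6755776/195021225 + 6755776/195021225 = 0; e1 e2 e4 e5: -5454752/21669025 + 609792/21669025 + 968992/4333805 = 0; e1 e3 e4 e5: -289792/21669025 + 289792/21669025 = 0; e2 e3 e4 e5: -10909504/21669025 + 1937984/4333805 + 1219584/21669025 = 0 — confirming B is simple. So B^2 = 16/25.
Answer: boost, certificate B^2 = 16/25. The invariant at work: B^2 = 16/25 is unchanged by conjugation, hence its sign classifies the subgroup whatever basis B is written in.


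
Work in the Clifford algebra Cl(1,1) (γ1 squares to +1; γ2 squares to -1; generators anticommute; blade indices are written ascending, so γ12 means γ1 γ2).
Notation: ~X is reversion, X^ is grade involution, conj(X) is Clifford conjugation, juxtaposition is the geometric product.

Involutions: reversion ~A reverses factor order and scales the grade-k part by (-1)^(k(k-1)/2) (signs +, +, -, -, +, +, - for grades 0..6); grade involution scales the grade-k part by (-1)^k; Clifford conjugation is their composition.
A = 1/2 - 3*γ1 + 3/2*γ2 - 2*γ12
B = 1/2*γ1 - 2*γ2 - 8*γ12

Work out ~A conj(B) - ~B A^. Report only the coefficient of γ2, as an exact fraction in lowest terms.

first term: 29/2 + 31/4*γ1 - 22*γ2 - 5/4*γ12
second term: -35/2 + 65/4*γ1 - 26*γ2 + 37/4*γ12
Answer: 4


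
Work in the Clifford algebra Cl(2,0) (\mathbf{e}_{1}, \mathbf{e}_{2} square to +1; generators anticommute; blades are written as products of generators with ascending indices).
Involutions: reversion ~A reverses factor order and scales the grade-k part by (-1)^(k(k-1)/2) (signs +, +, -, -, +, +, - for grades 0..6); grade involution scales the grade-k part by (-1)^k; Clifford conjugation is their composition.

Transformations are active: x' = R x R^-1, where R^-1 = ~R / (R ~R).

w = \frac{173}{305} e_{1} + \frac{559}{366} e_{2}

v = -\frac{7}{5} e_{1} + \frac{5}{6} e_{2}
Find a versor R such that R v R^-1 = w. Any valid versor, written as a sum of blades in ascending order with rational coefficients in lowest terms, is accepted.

A norm check does it: q(v) = q(w) = \frac{2389}{900}, hence R = v + w = -\frac{254}{305} e_{1} + \frac{144}{61} e_{2} realises the map — parallel part kept, (v - w)/2 negated, v carried to w.
Answer: -\frac{254}{305} e_{1} + \frac{144}{61} e_{2}


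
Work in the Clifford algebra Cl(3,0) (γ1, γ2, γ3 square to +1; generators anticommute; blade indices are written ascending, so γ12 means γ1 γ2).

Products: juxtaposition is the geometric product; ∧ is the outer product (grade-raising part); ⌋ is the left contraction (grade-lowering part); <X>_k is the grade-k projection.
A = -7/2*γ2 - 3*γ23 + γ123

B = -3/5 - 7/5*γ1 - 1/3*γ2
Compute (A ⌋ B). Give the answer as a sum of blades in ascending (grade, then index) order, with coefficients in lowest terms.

step 1: 7/6
Answer: 7/6


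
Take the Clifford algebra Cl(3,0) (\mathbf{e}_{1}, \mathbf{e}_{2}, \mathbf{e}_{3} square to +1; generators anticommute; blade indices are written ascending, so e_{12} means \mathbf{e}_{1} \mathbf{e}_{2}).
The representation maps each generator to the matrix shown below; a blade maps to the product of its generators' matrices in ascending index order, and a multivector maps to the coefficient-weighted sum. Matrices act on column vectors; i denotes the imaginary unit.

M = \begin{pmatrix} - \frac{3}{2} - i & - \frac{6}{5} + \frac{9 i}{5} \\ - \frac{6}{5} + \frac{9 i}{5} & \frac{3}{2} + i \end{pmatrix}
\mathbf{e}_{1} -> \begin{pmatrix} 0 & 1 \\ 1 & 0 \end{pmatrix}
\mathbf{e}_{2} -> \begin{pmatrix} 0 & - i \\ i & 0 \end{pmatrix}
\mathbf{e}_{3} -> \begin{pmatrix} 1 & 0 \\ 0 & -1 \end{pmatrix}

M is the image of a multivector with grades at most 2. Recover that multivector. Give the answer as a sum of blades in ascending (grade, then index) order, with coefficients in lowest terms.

Method: 1, rho(e_{1}), rho(e_{2}), rho(e_{3}) form a trace-orthogonal basis of the 2x2 complex matrices (tr(X Y) = 2 if X = Y, else 0), so M = m0*1 + m1*rho(e_{1}) + m2*rho(e_{2}) + m3*rho(e_{3}) with m0 = tr(M)/2 = 0, m1 = tr(M rho(e_{1}))/2 = - \frac{6}{5} + \frac{9 i}{5}, m2 = tr(M rho(e_{2}))/2 = 0, m3 = tr(M rho(e_{3}))/2 = - \frac{3}{2} - i.
Multiplying table entries, the bivector images are rho(e_{12}) = i*rho(e_{3}), rho(e_{13}) = -i*rho(e_{2}), rho(e_{23}) = i*rho(e_{1}); with real blade coefficients the real parts of m0..m3 are the coefficients of 1, e_{1}, e_{2}, e_{3} and the imaginary parts give the bivectors (e_{23}: Im m1, e_{13}: -Im m2, e_{12}: Im m3).
Answer: -\frac{6}{5} e_{1} - \frac{3}{2} e_{3} - e_{12} + \frac{9}{5} e_{23}


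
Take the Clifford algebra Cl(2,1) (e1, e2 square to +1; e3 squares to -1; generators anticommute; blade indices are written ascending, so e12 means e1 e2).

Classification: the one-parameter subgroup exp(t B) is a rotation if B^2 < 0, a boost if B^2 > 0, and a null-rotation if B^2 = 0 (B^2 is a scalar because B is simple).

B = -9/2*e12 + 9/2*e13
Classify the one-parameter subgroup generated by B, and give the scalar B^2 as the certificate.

B^2 term by term: the squares give (-9/2)^2*(e12)^2 + (9/2)^2*(e13)^2 = 81/4*(-1) + 81/4*(+1) = 0 (each basis 2-blade squares to minus the product of its generators' squares); cross terms between blades sharing an index anticommute and cancel. So B^2 = 0.
Answer: null-rotation, certificate B^2 = 0. The scalar 0 is the complete invariant here: its sign names the subgroup type.


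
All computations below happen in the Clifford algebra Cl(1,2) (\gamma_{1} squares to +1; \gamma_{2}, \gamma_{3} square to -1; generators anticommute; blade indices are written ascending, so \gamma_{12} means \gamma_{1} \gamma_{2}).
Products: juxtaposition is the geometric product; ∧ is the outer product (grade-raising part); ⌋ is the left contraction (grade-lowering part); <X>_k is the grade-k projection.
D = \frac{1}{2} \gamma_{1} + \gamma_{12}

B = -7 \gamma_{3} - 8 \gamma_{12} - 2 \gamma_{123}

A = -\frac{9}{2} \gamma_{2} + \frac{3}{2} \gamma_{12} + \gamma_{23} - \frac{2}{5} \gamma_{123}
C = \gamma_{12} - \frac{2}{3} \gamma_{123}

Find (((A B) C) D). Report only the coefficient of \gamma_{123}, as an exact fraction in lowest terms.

step 1: -\frac{64}{5} + 38 \gamma_{1} + 7 \gamma_{2} + \frac{1}{5} \gamma_{3} - \frac{14}{5} \gamma_{12} + \gamma_{13} + \frac{63}{2} \gamma_{23} - \frac{21}{2} \gamma_{123}
step 2: -\frac{49}{5} + 28 \gamma_{1} + \frac{116}{3} \gamma_{2} - \frac{259}{30} \gamma_{3} - \frac{38}{3} \gamma_{12} + \frac{161}{6} \gamma_{13} - \frac{73}{3} \gamma_{23} + \frac{131}{15} \gamma_{123}
step 3: \frac{4}{3} + \frac{1013}{30} \gamma_{1} + \frac{103}{3} \gamma_{2} - \frac{281}{60} \gamma_{3} - \frac{437}{15} \gamma_{12} - \frac{1201}{60} \gamma_{13} + \frac{156}{5} \gamma_{23} - \frac{104}{5} \gamma_{123}
Answer: -\frac{104}{5}


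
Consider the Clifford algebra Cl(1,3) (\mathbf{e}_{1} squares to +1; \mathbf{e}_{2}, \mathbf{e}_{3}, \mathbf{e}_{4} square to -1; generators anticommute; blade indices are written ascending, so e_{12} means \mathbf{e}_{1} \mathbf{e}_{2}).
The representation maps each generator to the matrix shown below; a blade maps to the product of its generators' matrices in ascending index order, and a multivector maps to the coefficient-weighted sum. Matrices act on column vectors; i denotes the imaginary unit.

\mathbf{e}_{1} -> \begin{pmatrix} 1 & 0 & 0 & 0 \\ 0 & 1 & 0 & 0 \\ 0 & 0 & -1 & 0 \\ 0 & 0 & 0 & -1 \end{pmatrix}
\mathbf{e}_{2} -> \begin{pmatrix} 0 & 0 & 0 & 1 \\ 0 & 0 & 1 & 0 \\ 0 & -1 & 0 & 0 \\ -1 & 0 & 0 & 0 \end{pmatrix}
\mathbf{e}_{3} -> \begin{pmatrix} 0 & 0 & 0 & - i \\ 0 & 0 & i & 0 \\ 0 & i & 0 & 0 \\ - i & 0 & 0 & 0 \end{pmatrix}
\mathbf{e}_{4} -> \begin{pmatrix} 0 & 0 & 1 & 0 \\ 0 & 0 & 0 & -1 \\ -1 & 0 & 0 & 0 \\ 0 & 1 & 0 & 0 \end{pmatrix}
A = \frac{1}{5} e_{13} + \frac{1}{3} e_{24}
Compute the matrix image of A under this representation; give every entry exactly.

Bivector images (products of the table entries): rho(e_{13}) = rho(\mathbf{e}_{1})rho(\mathbf{e}_{3}) = \begin{pmatrix} 0 & 0 & 0 & - i \\ 0 & 0 & i & 0 \\ 0 & - i & 0 & 0 \\ i & 0 & 0 & 0 \end{pmatrix}; rho(e_{24}) = rho(\mathbf{e}_{2})rho(\mathbf{e}_{4}) = \begin{pmatrix} 0 & 1 & 0 & 0 \\ -1 & 0 & 0 & 0 \\ 0 & 0 & 0 & 1 \\ 0 & 0 & -1 & 0 \end{pmatrix}.
M = (\frac{1}{5})*rho(e_{13}) + (\frac{1}{3})*rho(e_{24}), summed entrywise:
Answer: \begin{pmatrix} 0 & \frac{1}{3} & 0 & - \frac{i}{5} \\ - \frac{1}{3} & 0 & \frac{i}{5} & 0 \\ 0 & - \frac{i}{5} & 0 & \frac{1}{3} \\ \frac{i}{5} & 0 & - \frac{1}{3} & 0 \end{pmatrix}


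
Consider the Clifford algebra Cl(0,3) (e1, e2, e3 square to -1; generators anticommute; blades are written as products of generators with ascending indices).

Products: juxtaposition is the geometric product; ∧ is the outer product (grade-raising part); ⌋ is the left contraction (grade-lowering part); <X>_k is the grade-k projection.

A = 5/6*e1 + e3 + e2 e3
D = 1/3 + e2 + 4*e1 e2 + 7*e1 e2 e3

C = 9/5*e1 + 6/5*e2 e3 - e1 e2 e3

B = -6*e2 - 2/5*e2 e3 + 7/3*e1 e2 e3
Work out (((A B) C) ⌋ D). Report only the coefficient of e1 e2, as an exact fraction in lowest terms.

step 1: 2/5 - 7/3*e1 - 2/5*e2 - 6*e3 - 22/3*e1 e2 + 73/18*e2 e3 - 1/3*e1 e2 e3
step 2: -1/3 + 2329/450*e1 - 102/5*e2 - 514/75*e3 - 132/25*e1 e2 + 20*e1 e3 - 94/75*e2 e3 + 41/10*e1 e2 e3
step 3: 31549/450 - 5462/75*e1 + 26767/225*e2 + 924/25*e3 + 1166/25*e1 e2 - 714/5*e1 e3 - 16303/450*e2 e3 - 7/3*e1 e2 e3
Answer: 1166/25


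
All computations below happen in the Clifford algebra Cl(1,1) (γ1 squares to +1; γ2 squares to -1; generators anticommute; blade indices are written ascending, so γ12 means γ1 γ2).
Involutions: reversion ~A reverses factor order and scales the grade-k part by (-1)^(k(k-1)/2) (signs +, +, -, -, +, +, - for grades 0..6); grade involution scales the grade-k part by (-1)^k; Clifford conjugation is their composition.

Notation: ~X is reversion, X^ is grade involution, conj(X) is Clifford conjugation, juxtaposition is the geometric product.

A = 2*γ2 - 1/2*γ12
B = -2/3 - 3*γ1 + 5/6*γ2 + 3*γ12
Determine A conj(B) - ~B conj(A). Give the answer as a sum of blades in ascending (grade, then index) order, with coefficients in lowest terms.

first term: 19/6 - 77/12*γ1 + 1/6*γ2 - 17/3*γ12
second term: 1/6 - 67/12*γ1 - 1/6*γ2 + 17/3*γ12
Answer: 3 - 5/6*γ1 + 1/3*γ2 - 34/3*γ12


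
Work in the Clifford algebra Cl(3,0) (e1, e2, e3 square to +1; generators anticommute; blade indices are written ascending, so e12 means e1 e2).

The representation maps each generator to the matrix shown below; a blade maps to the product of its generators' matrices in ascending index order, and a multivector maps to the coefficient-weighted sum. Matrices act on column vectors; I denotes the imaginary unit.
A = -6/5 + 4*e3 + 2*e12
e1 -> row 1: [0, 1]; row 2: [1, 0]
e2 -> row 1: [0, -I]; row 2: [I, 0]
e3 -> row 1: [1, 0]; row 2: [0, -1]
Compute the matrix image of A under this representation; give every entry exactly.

Bivector images (products of the table entries): rho(e12) = rho(e1)rho(e2) = row 1: [I, 0]; row 2: [0, -I].
M = (-6/5)*1 + (4)*rho(e3) + (2)*rho(e12), summed entrywise (1 is the identity matrix):
Answer: row 1: [14/5 + 2*I, 0]; row 2: [0, -26/5 - 2*I]


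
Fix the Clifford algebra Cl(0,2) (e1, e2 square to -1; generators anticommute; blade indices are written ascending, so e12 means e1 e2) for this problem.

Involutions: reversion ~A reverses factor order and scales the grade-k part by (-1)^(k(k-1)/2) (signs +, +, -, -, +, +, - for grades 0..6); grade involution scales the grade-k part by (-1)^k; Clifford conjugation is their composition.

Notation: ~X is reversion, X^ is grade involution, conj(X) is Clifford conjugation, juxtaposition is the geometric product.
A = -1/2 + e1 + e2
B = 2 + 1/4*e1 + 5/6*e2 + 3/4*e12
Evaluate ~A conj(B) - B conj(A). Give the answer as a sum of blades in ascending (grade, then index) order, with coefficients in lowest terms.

first term: 1/12 + 11/8*e1 + 19/6*e2 - 5/24*e12
second term: 1/12 - 11/8*e1 - 19/6*e2 + 5/24*e12
Answer: 11/4*e1 + 19/3*e2 - 5/12*e12


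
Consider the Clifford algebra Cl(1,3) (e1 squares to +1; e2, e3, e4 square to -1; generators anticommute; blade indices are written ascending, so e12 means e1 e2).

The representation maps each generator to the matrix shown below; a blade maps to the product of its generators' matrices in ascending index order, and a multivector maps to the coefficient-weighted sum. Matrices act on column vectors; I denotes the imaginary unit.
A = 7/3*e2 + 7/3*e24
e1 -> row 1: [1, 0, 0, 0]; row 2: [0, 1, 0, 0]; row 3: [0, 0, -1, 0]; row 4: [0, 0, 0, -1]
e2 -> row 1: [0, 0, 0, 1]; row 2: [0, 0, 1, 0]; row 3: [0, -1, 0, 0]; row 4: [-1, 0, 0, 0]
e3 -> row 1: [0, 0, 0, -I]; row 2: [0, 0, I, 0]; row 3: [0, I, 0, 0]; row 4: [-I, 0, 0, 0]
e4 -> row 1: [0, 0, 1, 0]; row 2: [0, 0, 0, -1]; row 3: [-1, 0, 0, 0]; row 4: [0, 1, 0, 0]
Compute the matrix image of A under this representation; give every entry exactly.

Bivector images (products of the table entries): rho(e24) = rho(e2)rho(e4) = row 1: [0, 1, 0, 0]; row 2: [-1, 0, 0, 0]; row 3: [0, 0, 0, 1]; row 4: [0, 0, -1, 0].
M = (7/3)*rho(e2) + (7/3)*rho(e24), summed entrywise:
Answer: row 1: [0, 7/3, 0, 7/3]; row 2: [-7/3, 0, 7/3, 0]; row 3: [0, -7/3, 0, 7/3]; row 4: [-7/3, 0, -7/3, 0]


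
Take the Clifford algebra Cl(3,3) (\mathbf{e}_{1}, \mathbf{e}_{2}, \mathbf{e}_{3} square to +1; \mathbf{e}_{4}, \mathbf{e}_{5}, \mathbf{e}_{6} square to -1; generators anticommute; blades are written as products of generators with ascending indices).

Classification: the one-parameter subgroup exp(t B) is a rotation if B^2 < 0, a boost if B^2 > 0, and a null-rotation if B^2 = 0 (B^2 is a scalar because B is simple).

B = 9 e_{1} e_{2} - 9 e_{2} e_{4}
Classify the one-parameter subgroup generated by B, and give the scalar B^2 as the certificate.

B^2 term by term: the squares give (9)^2*(e_{1} e_{2})^2 + (-9)^2*(e_{2} e_{4})^2 = 81*(-1) + 81*(+1) = 0 (each basis 2-blade squares to minus the product of its generators' squares); cross terms between blades sharing an index anticommute and cancel. So B^2 = 0.
Answer: null-rotation, certificate B^2 = 0. Because 0 is invariant under every versor sandwich, the classification follows from its sign alone.


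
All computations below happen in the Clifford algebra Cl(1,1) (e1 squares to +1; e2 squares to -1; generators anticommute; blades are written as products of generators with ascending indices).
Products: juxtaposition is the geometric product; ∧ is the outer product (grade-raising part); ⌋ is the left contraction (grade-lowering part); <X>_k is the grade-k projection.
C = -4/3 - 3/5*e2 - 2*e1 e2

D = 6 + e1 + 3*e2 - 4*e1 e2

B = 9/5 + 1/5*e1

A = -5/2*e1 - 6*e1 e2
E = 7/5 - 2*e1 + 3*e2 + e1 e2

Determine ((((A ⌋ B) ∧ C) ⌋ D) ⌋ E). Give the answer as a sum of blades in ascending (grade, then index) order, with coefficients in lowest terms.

step 1: -1/2
step 2: 2/3 + 3/10*e2 + e1 e2
step 3: -9/10 - 8/15*e1 + 2*e2 - 8/3*e1 e2
step 4: -443/50 + 19/5*e1 - 97/30*e2 - 9/10*e1 e2
Answer: -443/50 + 19/5*e1 - 97/30*e2 - 9/10*e1 e2


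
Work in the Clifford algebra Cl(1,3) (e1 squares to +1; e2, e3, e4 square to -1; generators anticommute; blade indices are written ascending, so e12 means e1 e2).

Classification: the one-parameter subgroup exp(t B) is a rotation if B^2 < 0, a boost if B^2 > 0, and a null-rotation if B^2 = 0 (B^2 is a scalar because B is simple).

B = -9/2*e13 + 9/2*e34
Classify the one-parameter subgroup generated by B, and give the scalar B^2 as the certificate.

B^2 term by term: the squares give (-9/2)^2*(e13)^2 + (9/2)^2*(e34)^2 = 81/4*(+1) + 81/4*(-1) = 0 (each basis 2-blade squares to minus the product of its generators' squares); cross terms between blades sharing an index anticommute and cancel. So B^2 = 0.
Answer: null-rotation, certificate B^2 = 0. Because 0 is invariant under every versor sandwich, the classification follows from its sign alone.


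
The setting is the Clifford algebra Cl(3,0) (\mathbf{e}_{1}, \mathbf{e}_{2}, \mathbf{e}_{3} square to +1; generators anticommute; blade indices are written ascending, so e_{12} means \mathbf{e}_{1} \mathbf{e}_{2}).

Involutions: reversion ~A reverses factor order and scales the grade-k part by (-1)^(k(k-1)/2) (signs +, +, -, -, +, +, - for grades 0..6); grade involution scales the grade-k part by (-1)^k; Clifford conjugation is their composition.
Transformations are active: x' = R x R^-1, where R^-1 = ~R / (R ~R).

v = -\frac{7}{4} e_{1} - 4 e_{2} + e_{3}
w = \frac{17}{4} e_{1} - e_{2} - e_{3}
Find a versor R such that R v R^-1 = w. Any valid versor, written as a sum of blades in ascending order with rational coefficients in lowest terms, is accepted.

Key observation: q(v) = q(w) = \frac{321}{16} (sandwiches preserve the norm), so R = v + w = \frac{5}{2} e_{1} - 5 e_{2} works whenever it is invertible — the component of v along it is kept and (v - w)/2 reverses, sending v to w.
Answer: \frac{5}{2} e_{1} - 5 e_{2}
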